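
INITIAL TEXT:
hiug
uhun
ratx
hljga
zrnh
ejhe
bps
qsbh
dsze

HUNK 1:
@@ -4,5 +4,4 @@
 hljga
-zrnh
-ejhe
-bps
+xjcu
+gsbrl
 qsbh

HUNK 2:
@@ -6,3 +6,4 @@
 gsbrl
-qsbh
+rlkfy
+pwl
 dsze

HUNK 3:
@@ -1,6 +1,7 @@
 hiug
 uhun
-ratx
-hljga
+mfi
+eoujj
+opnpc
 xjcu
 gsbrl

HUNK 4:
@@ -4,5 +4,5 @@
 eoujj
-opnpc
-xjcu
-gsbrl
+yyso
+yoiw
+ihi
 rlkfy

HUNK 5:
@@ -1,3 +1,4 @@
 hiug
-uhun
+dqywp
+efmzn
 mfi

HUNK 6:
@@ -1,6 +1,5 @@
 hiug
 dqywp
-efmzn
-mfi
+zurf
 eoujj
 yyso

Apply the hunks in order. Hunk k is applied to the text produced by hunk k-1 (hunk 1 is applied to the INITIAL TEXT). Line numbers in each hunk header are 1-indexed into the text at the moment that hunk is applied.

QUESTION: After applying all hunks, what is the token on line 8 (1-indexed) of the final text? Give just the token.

Hunk 1: at line 4 remove [zrnh,ejhe,bps] add [xjcu,gsbrl] -> 8 lines: hiug uhun ratx hljga xjcu gsbrl qsbh dsze
Hunk 2: at line 6 remove [qsbh] add [rlkfy,pwl] -> 9 lines: hiug uhun ratx hljga xjcu gsbrl rlkfy pwl dsze
Hunk 3: at line 1 remove [ratx,hljga] add [mfi,eoujj,opnpc] -> 10 lines: hiug uhun mfi eoujj opnpc xjcu gsbrl rlkfy pwl dsze
Hunk 4: at line 4 remove [opnpc,xjcu,gsbrl] add [yyso,yoiw,ihi] -> 10 lines: hiug uhun mfi eoujj yyso yoiw ihi rlkfy pwl dsze
Hunk 5: at line 1 remove [uhun] add [dqywp,efmzn] -> 11 lines: hiug dqywp efmzn mfi eoujj yyso yoiw ihi rlkfy pwl dsze
Hunk 6: at line 1 remove [efmzn,mfi] add [zurf] -> 10 lines: hiug dqywp zurf eoujj yyso yoiw ihi rlkfy pwl dsze
Final line 8: rlkfy

Answer: rlkfy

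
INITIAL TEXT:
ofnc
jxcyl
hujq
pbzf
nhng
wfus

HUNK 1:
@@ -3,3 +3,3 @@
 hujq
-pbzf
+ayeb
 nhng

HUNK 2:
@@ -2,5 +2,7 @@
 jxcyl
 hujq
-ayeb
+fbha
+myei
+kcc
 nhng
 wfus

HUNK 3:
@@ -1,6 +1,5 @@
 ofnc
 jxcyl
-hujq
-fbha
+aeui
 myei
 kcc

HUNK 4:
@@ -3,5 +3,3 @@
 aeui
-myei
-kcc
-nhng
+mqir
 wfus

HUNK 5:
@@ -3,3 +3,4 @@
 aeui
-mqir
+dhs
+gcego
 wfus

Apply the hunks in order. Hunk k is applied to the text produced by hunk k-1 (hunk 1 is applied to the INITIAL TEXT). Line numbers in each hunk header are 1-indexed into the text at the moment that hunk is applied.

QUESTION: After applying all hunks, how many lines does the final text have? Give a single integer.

Hunk 1: at line 3 remove [pbzf] add [ayeb] -> 6 lines: ofnc jxcyl hujq ayeb nhng wfus
Hunk 2: at line 2 remove [ayeb] add [fbha,myei,kcc] -> 8 lines: ofnc jxcyl hujq fbha myei kcc nhng wfus
Hunk 3: at line 1 remove [hujq,fbha] add [aeui] -> 7 lines: ofnc jxcyl aeui myei kcc nhng wfus
Hunk 4: at line 3 remove [myei,kcc,nhng] add [mqir] -> 5 lines: ofnc jxcyl aeui mqir wfus
Hunk 5: at line 3 remove [mqir] add [dhs,gcego] -> 6 lines: ofnc jxcyl aeui dhs gcego wfus
Final line count: 6

Answer: 6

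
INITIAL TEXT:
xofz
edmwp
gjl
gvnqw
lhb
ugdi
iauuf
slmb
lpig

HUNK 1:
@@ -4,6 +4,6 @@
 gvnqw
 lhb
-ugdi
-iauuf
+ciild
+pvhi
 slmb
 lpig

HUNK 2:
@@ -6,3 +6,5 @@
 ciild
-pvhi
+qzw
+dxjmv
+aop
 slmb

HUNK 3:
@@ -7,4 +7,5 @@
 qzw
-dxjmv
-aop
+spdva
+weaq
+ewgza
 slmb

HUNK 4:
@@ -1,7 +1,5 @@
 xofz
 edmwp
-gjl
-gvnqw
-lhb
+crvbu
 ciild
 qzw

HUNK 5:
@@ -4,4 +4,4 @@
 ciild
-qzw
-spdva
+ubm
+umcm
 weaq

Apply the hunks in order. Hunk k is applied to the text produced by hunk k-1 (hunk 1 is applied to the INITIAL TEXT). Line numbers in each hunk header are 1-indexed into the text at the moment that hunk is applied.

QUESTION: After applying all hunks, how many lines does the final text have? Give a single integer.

Hunk 1: at line 4 remove [ugdi,iauuf] add [ciild,pvhi] -> 9 lines: xofz edmwp gjl gvnqw lhb ciild pvhi slmb lpig
Hunk 2: at line 6 remove [pvhi] add [qzw,dxjmv,aop] -> 11 lines: xofz edmwp gjl gvnqw lhb ciild qzw dxjmv aop slmb lpig
Hunk 3: at line 7 remove [dxjmv,aop] add [spdva,weaq,ewgza] -> 12 lines: xofz edmwp gjl gvnqw lhb ciild qzw spdva weaq ewgza slmb lpig
Hunk 4: at line 1 remove [gjl,gvnqw,lhb] add [crvbu] -> 10 lines: xofz edmwp crvbu ciild qzw spdva weaq ewgza slmb lpig
Hunk 5: at line 4 remove [qzw,spdva] add [ubm,umcm] -> 10 lines: xofz edmwp crvbu ciild ubm umcm weaq ewgza slmb lpig
Final line count: 10

Answer: 10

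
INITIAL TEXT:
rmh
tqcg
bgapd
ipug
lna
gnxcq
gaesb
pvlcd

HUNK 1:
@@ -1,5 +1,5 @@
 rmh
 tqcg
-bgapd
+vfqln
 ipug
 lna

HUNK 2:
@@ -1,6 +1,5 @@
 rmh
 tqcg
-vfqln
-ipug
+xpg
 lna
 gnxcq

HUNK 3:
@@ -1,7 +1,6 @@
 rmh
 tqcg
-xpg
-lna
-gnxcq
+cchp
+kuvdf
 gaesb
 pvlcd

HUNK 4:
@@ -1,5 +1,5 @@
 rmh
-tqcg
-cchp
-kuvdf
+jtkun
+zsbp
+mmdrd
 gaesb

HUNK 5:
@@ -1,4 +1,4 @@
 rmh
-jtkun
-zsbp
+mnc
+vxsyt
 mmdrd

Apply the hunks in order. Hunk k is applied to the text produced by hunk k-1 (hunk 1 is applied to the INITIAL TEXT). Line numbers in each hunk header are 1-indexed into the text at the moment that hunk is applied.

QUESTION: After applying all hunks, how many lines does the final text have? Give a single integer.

Answer: 6

Derivation:
Hunk 1: at line 1 remove [bgapd] add [vfqln] -> 8 lines: rmh tqcg vfqln ipug lna gnxcq gaesb pvlcd
Hunk 2: at line 1 remove [vfqln,ipug] add [xpg] -> 7 lines: rmh tqcg xpg lna gnxcq gaesb pvlcd
Hunk 3: at line 1 remove [xpg,lna,gnxcq] add [cchp,kuvdf] -> 6 lines: rmh tqcg cchp kuvdf gaesb pvlcd
Hunk 4: at line 1 remove [tqcg,cchp,kuvdf] add [jtkun,zsbp,mmdrd] -> 6 lines: rmh jtkun zsbp mmdrd gaesb pvlcd
Hunk 5: at line 1 remove [jtkun,zsbp] add [mnc,vxsyt] -> 6 lines: rmh mnc vxsyt mmdrd gaesb pvlcd
Final line count: 6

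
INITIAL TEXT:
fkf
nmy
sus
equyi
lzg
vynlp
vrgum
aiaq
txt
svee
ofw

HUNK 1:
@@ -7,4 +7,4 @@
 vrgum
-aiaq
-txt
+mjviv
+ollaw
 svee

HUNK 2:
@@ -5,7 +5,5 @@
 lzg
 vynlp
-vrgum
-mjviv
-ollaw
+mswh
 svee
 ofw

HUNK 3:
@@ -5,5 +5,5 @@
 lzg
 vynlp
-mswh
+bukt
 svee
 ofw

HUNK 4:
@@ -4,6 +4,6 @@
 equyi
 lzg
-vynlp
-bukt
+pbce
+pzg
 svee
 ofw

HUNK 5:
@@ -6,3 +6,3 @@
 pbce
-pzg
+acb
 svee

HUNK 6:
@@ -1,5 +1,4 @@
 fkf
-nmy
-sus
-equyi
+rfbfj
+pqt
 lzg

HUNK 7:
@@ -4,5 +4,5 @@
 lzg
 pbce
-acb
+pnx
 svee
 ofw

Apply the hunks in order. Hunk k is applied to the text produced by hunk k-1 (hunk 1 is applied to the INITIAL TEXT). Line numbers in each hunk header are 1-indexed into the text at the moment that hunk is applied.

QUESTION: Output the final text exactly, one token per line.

Hunk 1: at line 7 remove [aiaq,txt] add [mjviv,ollaw] -> 11 lines: fkf nmy sus equyi lzg vynlp vrgum mjviv ollaw svee ofw
Hunk 2: at line 5 remove [vrgum,mjviv,ollaw] add [mswh] -> 9 lines: fkf nmy sus equyi lzg vynlp mswh svee ofw
Hunk 3: at line 5 remove [mswh] add [bukt] -> 9 lines: fkf nmy sus equyi lzg vynlp bukt svee ofw
Hunk 4: at line 4 remove [vynlp,bukt] add [pbce,pzg] -> 9 lines: fkf nmy sus equyi lzg pbce pzg svee ofw
Hunk 5: at line 6 remove [pzg] add [acb] -> 9 lines: fkf nmy sus equyi lzg pbce acb svee ofw
Hunk 6: at line 1 remove [nmy,sus,equyi] add [rfbfj,pqt] -> 8 lines: fkf rfbfj pqt lzg pbce acb svee ofw
Hunk 7: at line 4 remove [acb] add [pnx] -> 8 lines: fkf rfbfj pqt lzg pbce pnx svee ofw

Answer: fkf
rfbfj
pqt
lzg
pbce
pnx
svee
ofw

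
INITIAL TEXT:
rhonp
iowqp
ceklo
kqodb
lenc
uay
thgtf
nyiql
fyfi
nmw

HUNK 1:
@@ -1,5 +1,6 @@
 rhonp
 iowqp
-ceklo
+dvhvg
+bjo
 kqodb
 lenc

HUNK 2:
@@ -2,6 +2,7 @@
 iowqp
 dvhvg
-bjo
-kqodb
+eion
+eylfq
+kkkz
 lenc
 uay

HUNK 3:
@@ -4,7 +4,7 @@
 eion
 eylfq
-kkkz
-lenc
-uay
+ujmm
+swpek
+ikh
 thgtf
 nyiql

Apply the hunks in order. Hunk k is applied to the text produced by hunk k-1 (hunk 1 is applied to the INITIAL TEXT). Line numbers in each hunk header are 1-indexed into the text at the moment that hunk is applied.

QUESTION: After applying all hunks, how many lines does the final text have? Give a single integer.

Hunk 1: at line 1 remove [ceklo] add [dvhvg,bjo] -> 11 lines: rhonp iowqp dvhvg bjo kqodb lenc uay thgtf nyiql fyfi nmw
Hunk 2: at line 2 remove [bjo,kqodb] add [eion,eylfq,kkkz] -> 12 lines: rhonp iowqp dvhvg eion eylfq kkkz lenc uay thgtf nyiql fyfi nmw
Hunk 3: at line 4 remove [kkkz,lenc,uay] add [ujmm,swpek,ikh] -> 12 lines: rhonp iowqp dvhvg eion eylfq ujmm swpek ikh thgtf nyiql fyfi nmw
Final line count: 12

Answer: 12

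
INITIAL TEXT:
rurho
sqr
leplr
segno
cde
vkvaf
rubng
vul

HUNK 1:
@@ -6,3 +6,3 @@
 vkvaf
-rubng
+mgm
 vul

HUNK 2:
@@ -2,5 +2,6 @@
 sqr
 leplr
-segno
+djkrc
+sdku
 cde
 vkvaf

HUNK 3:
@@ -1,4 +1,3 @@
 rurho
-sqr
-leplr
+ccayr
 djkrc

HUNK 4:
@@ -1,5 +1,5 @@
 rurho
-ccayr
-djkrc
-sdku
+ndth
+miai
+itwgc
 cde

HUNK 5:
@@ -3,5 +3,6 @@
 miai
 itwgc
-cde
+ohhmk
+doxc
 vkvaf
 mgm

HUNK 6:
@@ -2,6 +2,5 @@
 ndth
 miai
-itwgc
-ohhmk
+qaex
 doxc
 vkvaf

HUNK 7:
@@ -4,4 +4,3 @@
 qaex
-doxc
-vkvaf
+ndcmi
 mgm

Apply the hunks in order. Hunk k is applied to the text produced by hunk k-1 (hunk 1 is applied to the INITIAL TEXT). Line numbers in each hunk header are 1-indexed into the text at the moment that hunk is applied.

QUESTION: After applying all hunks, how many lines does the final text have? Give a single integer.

Answer: 7

Derivation:
Hunk 1: at line 6 remove [rubng] add [mgm] -> 8 lines: rurho sqr leplr segno cde vkvaf mgm vul
Hunk 2: at line 2 remove [segno] add [djkrc,sdku] -> 9 lines: rurho sqr leplr djkrc sdku cde vkvaf mgm vul
Hunk 3: at line 1 remove [sqr,leplr] add [ccayr] -> 8 lines: rurho ccayr djkrc sdku cde vkvaf mgm vul
Hunk 4: at line 1 remove [ccayr,djkrc,sdku] add [ndth,miai,itwgc] -> 8 lines: rurho ndth miai itwgc cde vkvaf mgm vul
Hunk 5: at line 3 remove [cde] add [ohhmk,doxc] -> 9 lines: rurho ndth miai itwgc ohhmk doxc vkvaf mgm vul
Hunk 6: at line 2 remove [itwgc,ohhmk] add [qaex] -> 8 lines: rurho ndth miai qaex doxc vkvaf mgm vul
Hunk 7: at line 4 remove [doxc,vkvaf] add [ndcmi] -> 7 lines: rurho ndth miai qaex ndcmi mgm vul
Final line count: 7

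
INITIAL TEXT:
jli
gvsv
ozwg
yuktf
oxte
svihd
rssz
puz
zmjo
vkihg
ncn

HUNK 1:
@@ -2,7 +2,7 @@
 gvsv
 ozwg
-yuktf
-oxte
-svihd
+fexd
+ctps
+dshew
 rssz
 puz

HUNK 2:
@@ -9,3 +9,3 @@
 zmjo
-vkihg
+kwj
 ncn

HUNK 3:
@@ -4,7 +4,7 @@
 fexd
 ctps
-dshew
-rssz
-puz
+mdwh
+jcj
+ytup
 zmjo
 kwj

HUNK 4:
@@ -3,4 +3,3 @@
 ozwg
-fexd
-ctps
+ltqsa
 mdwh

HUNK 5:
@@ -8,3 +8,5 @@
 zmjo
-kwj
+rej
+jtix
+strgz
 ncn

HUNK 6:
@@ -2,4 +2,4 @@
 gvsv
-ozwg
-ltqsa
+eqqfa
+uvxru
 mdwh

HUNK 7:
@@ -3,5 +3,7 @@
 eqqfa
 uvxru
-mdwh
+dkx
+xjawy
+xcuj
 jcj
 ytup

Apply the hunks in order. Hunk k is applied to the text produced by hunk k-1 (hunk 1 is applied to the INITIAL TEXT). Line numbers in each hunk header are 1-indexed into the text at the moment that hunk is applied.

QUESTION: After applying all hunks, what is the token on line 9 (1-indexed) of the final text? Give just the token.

Answer: ytup

Derivation:
Hunk 1: at line 2 remove [yuktf,oxte,svihd] add [fexd,ctps,dshew] -> 11 lines: jli gvsv ozwg fexd ctps dshew rssz puz zmjo vkihg ncn
Hunk 2: at line 9 remove [vkihg] add [kwj] -> 11 lines: jli gvsv ozwg fexd ctps dshew rssz puz zmjo kwj ncn
Hunk 3: at line 4 remove [dshew,rssz,puz] add [mdwh,jcj,ytup] -> 11 lines: jli gvsv ozwg fexd ctps mdwh jcj ytup zmjo kwj ncn
Hunk 4: at line 3 remove [fexd,ctps] add [ltqsa] -> 10 lines: jli gvsv ozwg ltqsa mdwh jcj ytup zmjo kwj ncn
Hunk 5: at line 8 remove [kwj] add [rej,jtix,strgz] -> 12 lines: jli gvsv ozwg ltqsa mdwh jcj ytup zmjo rej jtix strgz ncn
Hunk 6: at line 2 remove [ozwg,ltqsa] add [eqqfa,uvxru] -> 12 lines: jli gvsv eqqfa uvxru mdwh jcj ytup zmjo rej jtix strgz ncn
Hunk 7: at line 3 remove [mdwh] add [dkx,xjawy,xcuj] -> 14 lines: jli gvsv eqqfa uvxru dkx xjawy xcuj jcj ytup zmjo rej jtix strgz ncn
Final line 9: ytup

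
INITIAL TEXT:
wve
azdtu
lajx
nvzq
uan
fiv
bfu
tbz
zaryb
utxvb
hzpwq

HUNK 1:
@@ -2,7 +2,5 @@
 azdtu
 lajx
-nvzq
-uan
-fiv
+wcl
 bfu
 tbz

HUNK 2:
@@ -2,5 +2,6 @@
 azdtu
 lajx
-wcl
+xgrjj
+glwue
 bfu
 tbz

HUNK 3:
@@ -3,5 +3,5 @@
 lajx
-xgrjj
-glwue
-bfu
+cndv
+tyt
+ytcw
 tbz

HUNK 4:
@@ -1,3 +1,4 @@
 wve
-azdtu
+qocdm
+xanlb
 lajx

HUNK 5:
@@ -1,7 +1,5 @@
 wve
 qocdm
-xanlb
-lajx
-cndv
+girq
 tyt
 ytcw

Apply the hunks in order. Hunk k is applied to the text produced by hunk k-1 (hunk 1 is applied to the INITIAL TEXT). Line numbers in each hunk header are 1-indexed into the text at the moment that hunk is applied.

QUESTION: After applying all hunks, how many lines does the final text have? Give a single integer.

Answer: 9

Derivation:
Hunk 1: at line 2 remove [nvzq,uan,fiv] add [wcl] -> 9 lines: wve azdtu lajx wcl bfu tbz zaryb utxvb hzpwq
Hunk 2: at line 2 remove [wcl] add [xgrjj,glwue] -> 10 lines: wve azdtu lajx xgrjj glwue bfu tbz zaryb utxvb hzpwq
Hunk 3: at line 3 remove [xgrjj,glwue,bfu] add [cndv,tyt,ytcw] -> 10 lines: wve azdtu lajx cndv tyt ytcw tbz zaryb utxvb hzpwq
Hunk 4: at line 1 remove [azdtu] add [qocdm,xanlb] -> 11 lines: wve qocdm xanlb lajx cndv tyt ytcw tbz zaryb utxvb hzpwq
Hunk 5: at line 1 remove [xanlb,lajx,cndv] add [girq] -> 9 lines: wve qocdm girq tyt ytcw tbz zaryb utxvb hzpwq
Final line count: 9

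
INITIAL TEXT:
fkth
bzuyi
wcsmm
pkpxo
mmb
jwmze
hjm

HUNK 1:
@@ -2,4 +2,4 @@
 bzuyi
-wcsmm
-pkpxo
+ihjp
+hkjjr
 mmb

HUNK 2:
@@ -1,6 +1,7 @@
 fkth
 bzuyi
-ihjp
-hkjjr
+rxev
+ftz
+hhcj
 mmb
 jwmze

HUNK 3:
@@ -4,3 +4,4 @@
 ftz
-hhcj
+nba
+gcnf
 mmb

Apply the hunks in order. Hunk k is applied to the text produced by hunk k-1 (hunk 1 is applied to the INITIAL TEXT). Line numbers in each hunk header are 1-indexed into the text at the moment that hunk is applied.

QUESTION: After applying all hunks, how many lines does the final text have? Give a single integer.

Answer: 9

Derivation:
Hunk 1: at line 2 remove [wcsmm,pkpxo] add [ihjp,hkjjr] -> 7 lines: fkth bzuyi ihjp hkjjr mmb jwmze hjm
Hunk 2: at line 1 remove [ihjp,hkjjr] add [rxev,ftz,hhcj] -> 8 lines: fkth bzuyi rxev ftz hhcj mmb jwmze hjm
Hunk 3: at line 4 remove [hhcj] add [nba,gcnf] -> 9 lines: fkth bzuyi rxev ftz nba gcnf mmb jwmze hjm
Final line count: 9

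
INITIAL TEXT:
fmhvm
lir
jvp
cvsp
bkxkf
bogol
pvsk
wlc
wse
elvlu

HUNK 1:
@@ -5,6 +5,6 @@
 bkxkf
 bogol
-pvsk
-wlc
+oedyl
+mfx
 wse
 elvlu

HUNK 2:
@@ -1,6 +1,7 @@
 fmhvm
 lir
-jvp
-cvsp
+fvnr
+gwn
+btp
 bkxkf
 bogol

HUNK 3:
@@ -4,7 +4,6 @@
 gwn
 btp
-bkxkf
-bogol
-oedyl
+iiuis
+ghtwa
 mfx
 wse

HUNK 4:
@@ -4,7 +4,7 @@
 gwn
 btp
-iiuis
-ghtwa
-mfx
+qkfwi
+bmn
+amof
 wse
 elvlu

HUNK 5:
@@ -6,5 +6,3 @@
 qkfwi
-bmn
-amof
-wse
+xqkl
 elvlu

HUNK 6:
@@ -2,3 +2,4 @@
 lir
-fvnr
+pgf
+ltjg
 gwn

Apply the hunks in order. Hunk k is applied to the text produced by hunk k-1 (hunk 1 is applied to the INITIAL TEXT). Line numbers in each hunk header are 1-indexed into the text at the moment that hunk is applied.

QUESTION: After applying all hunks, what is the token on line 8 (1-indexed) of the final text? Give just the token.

Hunk 1: at line 5 remove [pvsk,wlc] add [oedyl,mfx] -> 10 lines: fmhvm lir jvp cvsp bkxkf bogol oedyl mfx wse elvlu
Hunk 2: at line 1 remove [jvp,cvsp] add [fvnr,gwn,btp] -> 11 lines: fmhvm lir fvnr gwn btp bkxkf bogol oedyl mfx wse elvlu
Hunk 3: at line 4 remove [bkxkf,bogol,oedyl] add [iiuis,ghtwa] -> 10 lines: fmhvm lir fvnr gwn btp iiuis ghtwa mfx wse elvlu
Hunk 4: at line 4 remove [iiuis,ghtwa,mfx] add [qkfwi,bmn,amof] -> 10 lines: fmhvm lir fvnr gwn btp qkfwi bmn amof wse elvlu
Hunk 5: at line 6 remove [bmn,amof,wse] add [xqkl] -> 8 lines: fmhvm lir fvnr gwn btp qkfwi xqkl elvlu
Hunk 6: at line 2 remove [fvnr] add [pgf,ltjg] -> 9 lines: fmhvm lir pgf ltjg gwn btp qkfwi xqkl elvlu
Final line 8: xqkl

Answer: xqkl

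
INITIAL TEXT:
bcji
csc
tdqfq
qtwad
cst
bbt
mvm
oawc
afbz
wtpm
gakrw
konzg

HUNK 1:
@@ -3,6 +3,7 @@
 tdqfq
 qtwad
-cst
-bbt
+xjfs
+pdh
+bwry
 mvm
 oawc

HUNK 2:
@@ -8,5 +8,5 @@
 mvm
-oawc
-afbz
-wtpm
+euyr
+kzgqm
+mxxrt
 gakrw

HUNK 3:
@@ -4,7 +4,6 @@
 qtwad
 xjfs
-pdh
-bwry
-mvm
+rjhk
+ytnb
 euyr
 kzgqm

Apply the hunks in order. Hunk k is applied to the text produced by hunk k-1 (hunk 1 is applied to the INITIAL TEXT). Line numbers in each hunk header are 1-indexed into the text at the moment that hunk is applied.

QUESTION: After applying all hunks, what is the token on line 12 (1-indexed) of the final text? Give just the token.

Answer: konzg

Derivation:
Hunk 1: at line 3 remove [cst,bbt] add [xjfs,pdh,bwry] -> 13 lines: bcji csc tdqfq qtwad xjfs pdh bwry mvm oawc afbz wtpm gakrw konzg
Hunk 2: at line 8 remove [oawc,afbz,wtpm] add [euyr,kzgqm,mxxrt] -> 13 lines: bcji csc tdqfq qtwad xjfs pdh bwry mvm euyr kzgqm mxxrt gakrw konzg
Hunk 3: at line 4 remove [pdh,bwry,mvm] add [rjhk,ytnb] -> 12 lines: bcji csc tdqfq qtwad xjfs rjhk ytnb euyr kzgqm mxxrt gakrw konzg
Final line 12: konzg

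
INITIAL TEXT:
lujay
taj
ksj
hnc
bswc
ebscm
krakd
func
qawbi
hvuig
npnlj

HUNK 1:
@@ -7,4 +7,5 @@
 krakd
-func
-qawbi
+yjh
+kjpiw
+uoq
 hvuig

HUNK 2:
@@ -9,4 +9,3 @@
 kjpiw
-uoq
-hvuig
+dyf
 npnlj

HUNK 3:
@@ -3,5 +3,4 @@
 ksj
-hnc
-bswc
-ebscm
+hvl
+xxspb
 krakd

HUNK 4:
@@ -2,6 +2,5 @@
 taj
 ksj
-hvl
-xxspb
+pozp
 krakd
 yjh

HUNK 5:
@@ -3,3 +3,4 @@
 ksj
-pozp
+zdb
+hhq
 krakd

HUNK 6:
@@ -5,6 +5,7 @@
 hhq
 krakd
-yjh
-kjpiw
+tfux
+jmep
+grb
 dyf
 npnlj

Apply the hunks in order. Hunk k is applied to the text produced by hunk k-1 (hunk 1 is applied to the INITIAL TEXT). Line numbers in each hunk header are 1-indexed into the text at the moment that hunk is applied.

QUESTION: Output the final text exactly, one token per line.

Answer: lujay
taj
ksj
zdb
hhq
krakd
tfux
jmep
grb
dyf
npnlj

Derivation:
Hunk 1: at line 7 remove [func,qawbi] add [yjh,kjpiw,uoq] -> 12 lines: lujay taj ksj hnc bswc ebscm krakd yjh kjpiw uoq hvuig npnlj
Hunk 2: at line 9 remove [uoq,hvuig] add [dyf] -> 11 lines: lujay taj ksj hnc bswc ebscm krakd yjh kjpiw dyf npnlj
Hunk 3: at line 3 remove [hnc,bswc,ebscm] add [hvl,xxspb] -> 10 lines: lujay taj ksj hvl xxspb krakd yjh kjpiw dyf npnlj
Hunk 4: at line 2 remove [hvl,xxspb] add [pozp] -> 9 lines: lujay taj ksj pozp krakd yjh kjpiw dyf npnlj
Hunk 5: at line 3 remove [pozp] add [zdb,hhq] -> 10 lines: lujay taj ksj zdb hhq krakd yjh kjpiw dyf npnlj
Hunk 6: at line 5 remove [yjh,kjpiw] add [tfux,jmep,grb] -> 11 lines: lujay taj ksj zdb hhq krakd tfux jmep grb dyf npnlj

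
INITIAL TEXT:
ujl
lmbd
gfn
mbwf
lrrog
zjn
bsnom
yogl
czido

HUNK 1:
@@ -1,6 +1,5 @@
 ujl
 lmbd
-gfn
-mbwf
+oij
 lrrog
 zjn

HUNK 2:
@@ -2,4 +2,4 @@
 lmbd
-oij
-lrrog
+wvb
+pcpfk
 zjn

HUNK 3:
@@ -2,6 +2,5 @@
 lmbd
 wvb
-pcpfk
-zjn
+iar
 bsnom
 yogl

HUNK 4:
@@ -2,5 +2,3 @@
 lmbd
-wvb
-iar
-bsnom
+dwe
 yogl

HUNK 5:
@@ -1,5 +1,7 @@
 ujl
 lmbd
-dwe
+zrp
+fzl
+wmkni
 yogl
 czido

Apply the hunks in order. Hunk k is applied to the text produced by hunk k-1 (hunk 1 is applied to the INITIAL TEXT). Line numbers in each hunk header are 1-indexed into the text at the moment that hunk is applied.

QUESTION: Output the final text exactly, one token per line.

Answer: ujl
lmbd
zrp
fzl
wmkni
yogl
czido

Derivation:
Hunk 1: at line 1 remove [gfn,mbwf] add [oij] -> 8 lines: ujl lmbd oij lrrog zjn bsnom yogl czido
Hunk 2: at line 2 remove [oij,lrrog] add [wvb,pcpfk] -> 8 lines: ujl lmbd wvb pcpfk zjn bsnom yogl czido
Hunk 3: at line 2 remove [pcpfk,zjn] add [iar] -> 7 lines: ujl lmbd wvb iar bsnom yogl czido
Hunk 4: at line 2 remove [wvb,iar,bsnom] add [dwe] -> 5 lines: ujl lmbd dwe yogl czido
Hunk 5: at line 1 remove [dwe] add [zrp,fzl,wmkni] -> 7 lines: ujl lmbd zrp fzl wmkni yogl czido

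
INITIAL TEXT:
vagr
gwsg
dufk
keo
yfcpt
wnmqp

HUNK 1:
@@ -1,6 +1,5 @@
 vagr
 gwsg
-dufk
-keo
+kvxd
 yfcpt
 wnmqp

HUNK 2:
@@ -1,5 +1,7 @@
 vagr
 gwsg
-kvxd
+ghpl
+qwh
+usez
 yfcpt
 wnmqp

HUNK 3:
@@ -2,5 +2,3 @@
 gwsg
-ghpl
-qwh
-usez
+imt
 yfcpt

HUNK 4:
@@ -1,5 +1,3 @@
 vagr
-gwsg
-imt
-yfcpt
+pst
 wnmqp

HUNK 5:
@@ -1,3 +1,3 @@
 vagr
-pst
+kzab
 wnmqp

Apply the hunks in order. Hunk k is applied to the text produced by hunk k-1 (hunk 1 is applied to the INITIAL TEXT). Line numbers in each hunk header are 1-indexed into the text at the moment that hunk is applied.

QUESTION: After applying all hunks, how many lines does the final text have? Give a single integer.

Hunk 1: at line 1 remove [dufk,keo] add [kvxd] -> 5 lines: vagr gwsg kvxd yfcpt wnmqp
Hunk 2: at line 1 remove [kvxd] add [ghpl,qwh,usez] -> 7 lines: vagr gwsg ghpl qwh usez yfcpt wnmqp
Hunk 3: at line 2 remove [ghpl,qwh,usez] add [imt] -> 5 lines: vagr gwsg imt yfcpt wnmqp
Hunk 4: at line 1 remove [gwsg,imt,yfcpt] add [pst] -> 3 lines: vagr pst wnmqp
Hunk 5: at line 1 remove [pst] add [kzab] -> 3 lines: vagr kzab wnmqp
Final line count: 3

Answer: 3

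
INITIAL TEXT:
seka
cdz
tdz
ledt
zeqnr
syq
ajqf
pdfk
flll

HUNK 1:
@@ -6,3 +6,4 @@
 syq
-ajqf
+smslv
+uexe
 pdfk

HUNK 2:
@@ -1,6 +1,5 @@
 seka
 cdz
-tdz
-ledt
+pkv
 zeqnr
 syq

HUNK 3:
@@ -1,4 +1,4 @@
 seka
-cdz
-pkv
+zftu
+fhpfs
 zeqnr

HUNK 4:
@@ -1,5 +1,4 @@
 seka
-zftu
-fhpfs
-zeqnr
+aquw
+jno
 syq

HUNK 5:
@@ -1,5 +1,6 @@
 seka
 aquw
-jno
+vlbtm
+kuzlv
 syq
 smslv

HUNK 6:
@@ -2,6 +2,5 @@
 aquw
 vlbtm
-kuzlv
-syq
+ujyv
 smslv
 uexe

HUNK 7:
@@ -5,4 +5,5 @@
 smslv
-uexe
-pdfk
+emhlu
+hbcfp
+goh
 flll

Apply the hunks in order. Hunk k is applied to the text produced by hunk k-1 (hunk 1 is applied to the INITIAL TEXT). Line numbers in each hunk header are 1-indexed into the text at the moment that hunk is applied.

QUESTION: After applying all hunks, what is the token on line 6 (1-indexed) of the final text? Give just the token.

Hunk 1: at line 6 remove [ajqf] add [smslv,uexe] -> 10 lines: seka cdz tdz ledt zeqnr syq smslv uexe pdfk flll
Hunk 2: at line 1 remove [tdz,ledt] add [pkv] -> 9 lines: seka cdz pkv zeqnr syq smslv uexe pdfk flll
Hunk 3: at line 1 remove [cdz,pkv] add [zftu,fhpfs] -> 9 lines: seka zftu fhpfs zeqnr syq smslv uexe pdfk flll
Hunk 4: at line 1 remove [zftu,fhpfs,zeqnr] add [aquw,jno] -> 8 lines: seka aquw jno syq smslv uexe pdfk flll
Hunk 5: at line 1 remove [jno] add [vlbtm,kuzlv] -> 9 lines: seka aquw vlbtm kuzlv syq smslv uexe pdfk flll
Hunk 6: at line 2 remove [kuzlv,syq] add [ujyv] -> 8 lines: seka aquw vlbtm ujyv smslv uexe pdfk flll
Hunk 7: at line 5 remove [uexe,pdfk] add [emhlu,hbcfp,goh] -> 9 lines: seka aquw vlbtm ujyv smslv emhlu hbcfp goh flll
Final line 6: emhlu

Answer: emhlu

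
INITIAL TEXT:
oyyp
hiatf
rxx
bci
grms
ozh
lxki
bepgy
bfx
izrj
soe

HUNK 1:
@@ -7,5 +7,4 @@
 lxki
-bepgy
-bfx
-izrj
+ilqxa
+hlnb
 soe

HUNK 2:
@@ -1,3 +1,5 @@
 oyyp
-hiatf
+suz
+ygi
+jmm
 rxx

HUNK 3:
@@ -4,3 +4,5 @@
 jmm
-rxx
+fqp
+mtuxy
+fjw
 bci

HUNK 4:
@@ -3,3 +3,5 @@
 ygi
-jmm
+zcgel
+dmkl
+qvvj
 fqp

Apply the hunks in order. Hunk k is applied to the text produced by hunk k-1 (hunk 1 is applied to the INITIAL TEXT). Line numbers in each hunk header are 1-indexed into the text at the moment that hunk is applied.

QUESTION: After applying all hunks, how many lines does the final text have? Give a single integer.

Answer: 16

Derivation:
Hunk 1: at line 7 remove [bepgy,bfx,izrj] add [ilqxa,hlnb] -> 10 lines: oyyp hiatf rxx bci grms ozh lxki ilqxa hlnb soe
Hunk 2: at line 1 remove [hiatf] add [suz,ygi,jmm] -> 12 lines: oyyp suz ygi jmm rxx bci grms ozh lxki ilqxa hlnb soe
Hunk 3: at line 4 remove [rxx] add [fqp,mtuxy,fjw] -> 14 lines: oyyp suz ygi jmm fqp mtuxy fjw bci grms ozh lxki ilqxa hlnb soe
Hunk 4: at line 3 remove [jmm] add [zcgel,dmkl,qvvj] -> 16 lines: oyyp suz ygi zcgel dmkl qvvj fqp mtuxy fjw bci grms ozh lxki ilqxa hlnb soe
Final line count: 16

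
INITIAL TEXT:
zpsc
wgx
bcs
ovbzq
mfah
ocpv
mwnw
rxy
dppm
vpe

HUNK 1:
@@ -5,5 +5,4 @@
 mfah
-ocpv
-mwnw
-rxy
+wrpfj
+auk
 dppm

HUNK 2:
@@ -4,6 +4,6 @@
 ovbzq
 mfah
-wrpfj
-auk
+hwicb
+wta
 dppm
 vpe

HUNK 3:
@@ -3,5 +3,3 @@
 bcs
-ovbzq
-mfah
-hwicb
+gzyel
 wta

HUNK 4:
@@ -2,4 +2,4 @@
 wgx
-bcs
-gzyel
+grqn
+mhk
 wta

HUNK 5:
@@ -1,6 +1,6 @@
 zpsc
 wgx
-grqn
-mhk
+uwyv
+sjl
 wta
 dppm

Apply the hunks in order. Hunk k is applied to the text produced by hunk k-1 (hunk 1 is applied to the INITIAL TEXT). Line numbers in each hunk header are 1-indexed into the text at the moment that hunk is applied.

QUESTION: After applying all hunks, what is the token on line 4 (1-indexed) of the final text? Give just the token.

Answer: sjl

Derivation:
Hunk 1: at line 5 remove [ocpv,mwnw,rxy] add [wrpfj,auk] -> 9 lines: zpsc wgx bcs ovbzq mfah wrpfj auk dppm vpe
Hunk 2: at line 4 remove [wrpfj,auk] add [hwicb,wta] -> 9 lines: zpsc wgx bcs ovbzq mfah hwicb wta dppm vpe
Hunk 3: at line 3 remove [ovbzq,mfah,hwicb] add [gzyel] -> 7 lines: zpsc wgx bcs gzyel wta dppm vpe
Hunk 4: at line 2 remove [bcs,gzyel] add [grqn,mhk] -> 7 lines: zpsc wgx grqn mhk wta dppm vpe
Hunk 5: at line 1 remove [grqn,mhk] add [uwyv,sjl] -> 7 lines: zpsc wgx uwyv sjl wta dppm vpe
Final line 4: sjl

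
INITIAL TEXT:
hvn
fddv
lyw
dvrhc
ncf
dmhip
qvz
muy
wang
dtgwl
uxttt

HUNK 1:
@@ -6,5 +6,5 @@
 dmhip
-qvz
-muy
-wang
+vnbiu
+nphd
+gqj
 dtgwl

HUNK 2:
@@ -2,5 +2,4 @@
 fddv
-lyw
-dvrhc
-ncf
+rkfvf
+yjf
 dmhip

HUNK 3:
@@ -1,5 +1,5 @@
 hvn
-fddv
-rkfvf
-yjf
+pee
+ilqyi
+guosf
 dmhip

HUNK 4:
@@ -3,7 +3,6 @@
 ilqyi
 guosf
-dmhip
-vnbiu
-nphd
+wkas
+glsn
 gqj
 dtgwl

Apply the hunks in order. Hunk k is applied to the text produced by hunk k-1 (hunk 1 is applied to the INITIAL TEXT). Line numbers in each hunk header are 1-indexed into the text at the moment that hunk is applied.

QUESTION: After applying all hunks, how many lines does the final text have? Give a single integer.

Answer: 9

Derivation:
Hunk 1: at line 6 remove [qvz,muy,wang] add [vnbiu,nphd,gqj] -> 11 lines: hvn fddv lyw dvrhc ncf dmhip vnbiu nphd gqj dtgwl uxttt
Hunk 2: at line 2 remove [lyw,dvrhc,ncf] add [rkfvf,yjf] -> 10 lines: hvn fddv rkfvf yjf dmhip vnbiu nphd gqj dtgwl uxttt
Hunk 3: at line 1 remove [fddv,rkfvf,yjf] add [pee,ilqyi,guosf] -> 10 lines: hvn pee ilqyi guosf dmhip vnbiu nphd gqj dtgwl uxttt
Hunk 4: at line 3 remove [dmhip,vnbiu,nphd] add [wkas,glsn] -> 9 lines: hvn pee ilqyi guosf wkas glsn gqj dtgwl uxttt
Final line count: 9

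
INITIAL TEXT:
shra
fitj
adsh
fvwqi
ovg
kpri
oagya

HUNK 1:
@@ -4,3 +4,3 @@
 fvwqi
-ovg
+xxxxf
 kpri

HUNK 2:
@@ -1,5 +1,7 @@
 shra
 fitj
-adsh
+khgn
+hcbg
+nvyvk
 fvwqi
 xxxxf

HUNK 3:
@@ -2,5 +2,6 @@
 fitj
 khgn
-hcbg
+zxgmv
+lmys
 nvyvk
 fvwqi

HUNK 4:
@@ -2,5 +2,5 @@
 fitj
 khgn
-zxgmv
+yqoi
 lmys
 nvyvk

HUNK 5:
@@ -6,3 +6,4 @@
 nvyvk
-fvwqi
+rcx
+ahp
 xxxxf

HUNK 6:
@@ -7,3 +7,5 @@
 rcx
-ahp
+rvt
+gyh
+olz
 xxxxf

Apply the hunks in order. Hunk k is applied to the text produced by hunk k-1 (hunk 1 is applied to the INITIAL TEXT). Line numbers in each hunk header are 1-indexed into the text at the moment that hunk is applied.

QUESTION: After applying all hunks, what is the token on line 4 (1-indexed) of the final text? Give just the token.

Answer: yqoi

Derivation:
Hunk 1: at line 4 remove [ovg] add [xxxxf] -> 7 lines: shra fitj adsh fvwqi xxxxf kpri oagya
Hunk 2: at line 1 remove [adsh] add [khgn,hcbg,nvyvk] -> 9 lines: shra fitj khgn hcbg nvyvk fvwqi xxxxf kpri oagya
Hunk 3: at line 2 remove [hcbg] add [zxgmv,lmys] -> 10 lines: shra fitj khgn zxgmv lmys nvyvk fvwqi xxxxf kpri oagya
Hunk 4: at line 2 remove [zxgmv] add [yqoi] -> 10 lines: shra fitj khgn yqoi lmys nvyvk fvwqi xxxxf kpri oagya
Hunk 5: at line 6 remove [fvwqi] add [rcx,ahp] -> 11 lines: shra fitj khgn yqoi lmys nvyvk rcx ahp xxxxf kpri oagya
Hunk 6: at line 7 remove [ahp] add [rvt,gyh,olz] -> 13 lines: shra fitj khgn yqoi lmys nvyvk rcx rvt gyh olz xxxxf kpri oagya
Final line 4: yqoi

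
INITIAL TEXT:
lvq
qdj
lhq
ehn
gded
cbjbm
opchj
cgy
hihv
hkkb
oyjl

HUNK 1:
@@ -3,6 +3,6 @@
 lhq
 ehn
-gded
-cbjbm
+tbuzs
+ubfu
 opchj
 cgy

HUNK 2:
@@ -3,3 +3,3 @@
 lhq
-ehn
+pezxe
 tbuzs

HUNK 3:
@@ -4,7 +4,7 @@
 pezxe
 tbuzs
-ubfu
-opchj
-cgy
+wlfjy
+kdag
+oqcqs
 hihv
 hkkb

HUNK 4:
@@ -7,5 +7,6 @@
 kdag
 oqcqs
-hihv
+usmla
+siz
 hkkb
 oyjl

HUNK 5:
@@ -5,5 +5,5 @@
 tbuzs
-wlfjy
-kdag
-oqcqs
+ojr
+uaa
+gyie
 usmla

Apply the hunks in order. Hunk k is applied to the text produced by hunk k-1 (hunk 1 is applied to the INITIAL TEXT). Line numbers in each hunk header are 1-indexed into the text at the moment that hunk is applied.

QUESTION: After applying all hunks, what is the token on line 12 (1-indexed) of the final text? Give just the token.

Hunk 1: at line 3 remove [gded,cbjbm] add [tbuzs,ubfu] -> 11 lines: lvq qdj lhq ehn tbuzs ubfu opchj cgy hihv hkkb oyjl
Hunk 2: at line 3 remove [ehn] add [pezxe] -> 11 lines: lvq qdj lhq pezxe tbuzs ubfu opchj cgy hihv hkkb oyjl
Hunk 3: at line 4 remove [ubfu,opchj,cgy] add [wlfjy,kdag,oqcqs] -> 11 lines: lvq qdj lhq pezxe tbuzs wlfjy kdag oqcqs hihv hkkb oyjl
Hunk 4: at line 7 remove [hihv] add [usmla,siz] -> 12 lines: lvq qdj lhq pezxe tbuzs wlfjy kdag oqcqs usmla siz hkkb oyjl
Hunk 5: at line 5 remove [wlfjy,kdag,oqcqs] add [ojr,uaa,gyie] -> 12 lines: lvq qdj lhq pezxe tbuzs ojr uaa gyie usmla siz hkkb oyjl
Final line 12: oyjl

Answer: oyjl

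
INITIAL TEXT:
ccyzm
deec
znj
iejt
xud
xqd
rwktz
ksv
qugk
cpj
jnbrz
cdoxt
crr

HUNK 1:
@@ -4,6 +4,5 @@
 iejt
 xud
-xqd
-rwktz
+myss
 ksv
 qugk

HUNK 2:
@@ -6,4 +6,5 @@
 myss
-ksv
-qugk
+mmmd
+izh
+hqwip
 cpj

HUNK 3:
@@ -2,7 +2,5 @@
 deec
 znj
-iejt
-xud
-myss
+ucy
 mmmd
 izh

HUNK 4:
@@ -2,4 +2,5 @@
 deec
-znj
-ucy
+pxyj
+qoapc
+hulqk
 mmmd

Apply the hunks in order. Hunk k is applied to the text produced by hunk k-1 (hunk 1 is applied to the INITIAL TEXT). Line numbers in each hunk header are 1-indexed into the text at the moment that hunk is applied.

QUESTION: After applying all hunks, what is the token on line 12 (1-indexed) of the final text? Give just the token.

Answer: crr

Derivation:
Hunk 1: at line 4 remove [xqd,rwktz] add [myss] -> 12 lines: ccyzm deec znj iejt xud myss ksv qugk cpj jnbrz cdoxt crr
Hunk 2: at line 6 remove [ksv,qugk] add [mmmd,izh,hqwip] -> 13 lines: ccyzm deec znj iejt xud myss mmmd izh hqwip cpj jnbrz cdoxt crr
Hunk 3: at line 2 remove [iejt,xud,myss] add [ucy] -> 11 lines: ccyzm deec znj ucy mmmd izh hqwip cpj jnbrz cdoxt crr
Hunk 4: at line 2 remove [znj,ucy] add [pxyj,qoapc,hulqk] -> 12 lines: ccyzm deec pxyj qoapc hulqk mmmd izh hqwip cpj jnbrz cdoxt crr
Final line 12: crr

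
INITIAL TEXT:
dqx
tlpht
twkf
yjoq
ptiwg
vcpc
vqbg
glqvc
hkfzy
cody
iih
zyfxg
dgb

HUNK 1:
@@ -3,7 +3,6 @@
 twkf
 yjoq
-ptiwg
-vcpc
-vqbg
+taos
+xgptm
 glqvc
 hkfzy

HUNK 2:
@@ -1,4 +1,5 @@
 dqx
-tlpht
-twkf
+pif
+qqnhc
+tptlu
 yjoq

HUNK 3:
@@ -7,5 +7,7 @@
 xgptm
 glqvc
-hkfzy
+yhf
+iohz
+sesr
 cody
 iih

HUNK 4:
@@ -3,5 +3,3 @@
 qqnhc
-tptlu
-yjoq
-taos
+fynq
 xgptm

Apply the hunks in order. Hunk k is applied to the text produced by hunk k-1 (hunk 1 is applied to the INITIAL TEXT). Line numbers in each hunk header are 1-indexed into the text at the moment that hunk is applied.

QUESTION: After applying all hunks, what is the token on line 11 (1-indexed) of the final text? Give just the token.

Hunk 1: at line 3 remove [ptiwg,vcpc,vqbg] add [taos,xgptm] -> 12 lines: dqx tlpht twkf yjoq taos xgptm glqvc hkfzy cody iih zyfxg dgb
Hunk 2: at line 1 remove [tlpht,twkf] add [pif,qqnhc,tptlu] -> 13 lines: dqx pif qqnhc tptlu yjoq taos xgptm glqvc hkfzy cody iih zyfxg dgb
Hunk 3: at line 7 remove [hkfzy] add [yhf,iohz,sesr] -> 15 lines: dqx pif qqnhc tptlu yjoq taos xgptm glqvc yhf iohz sesr cody iih zyfxg dgb
Hunk 4: at line 3 remove [tptlu,yjoq,taos] add [fynq] -> 13 lines: dqx pif qqnhc fynq xgptm glqvc yhf iohz sesr cody iih zyfxg dgb
Final line 11: iih

Answer: iih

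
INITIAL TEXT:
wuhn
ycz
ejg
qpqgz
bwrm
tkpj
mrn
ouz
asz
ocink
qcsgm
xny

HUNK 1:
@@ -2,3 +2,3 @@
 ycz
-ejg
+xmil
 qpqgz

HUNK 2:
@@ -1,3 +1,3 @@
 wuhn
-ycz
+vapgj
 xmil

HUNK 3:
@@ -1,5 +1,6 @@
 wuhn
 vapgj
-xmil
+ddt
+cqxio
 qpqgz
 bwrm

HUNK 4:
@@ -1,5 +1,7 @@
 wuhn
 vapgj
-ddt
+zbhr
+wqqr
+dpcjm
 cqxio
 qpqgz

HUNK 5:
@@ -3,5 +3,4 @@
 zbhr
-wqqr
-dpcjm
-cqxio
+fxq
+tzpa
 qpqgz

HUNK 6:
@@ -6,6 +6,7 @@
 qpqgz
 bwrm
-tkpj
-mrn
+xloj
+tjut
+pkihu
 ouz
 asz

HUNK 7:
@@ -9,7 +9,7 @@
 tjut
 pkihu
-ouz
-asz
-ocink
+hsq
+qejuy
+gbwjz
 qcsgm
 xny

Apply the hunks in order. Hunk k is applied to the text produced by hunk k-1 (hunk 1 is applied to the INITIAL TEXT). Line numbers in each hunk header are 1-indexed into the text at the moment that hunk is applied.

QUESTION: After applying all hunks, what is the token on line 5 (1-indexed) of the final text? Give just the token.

Answer: tzpa

Derivation:
Hunk 1: at line 2 remove [ejg] add [xmil] -> 12 lines: wuhn ycz xmil qpqgz bwrm tkpj mrn ouz asz ocink qcsgm xny
Hunk 2: at line 1 remove [ycz] add [vapgj] -> 12 lines: wuhn vapgj xmil qpqgz bwrm tkpj mrn ouz asz ocink qcsgm xny
Hunk 3: at line 1 remove [xmil] add [ddt,cqxio] -> 13 lines: wuhn vapgj ddt cqxio qpqgz bwrm tkpj mrn ouz asz ocink qcsgm xny
Hunk 4: at line 1 remove [ddt] add [zbhr,wqqr,dpcjm] -> 15 lines: wuhn vapgj zbhr wqqr dpcjm cqxio qpqgz bwrm tkpj mrn ouz asz ocink qcsgm xny
Hunk 5: at line 3 remove [wqqr,dpcjm,cqxio] add [fxq,tzpa] -> 14 lines: wuhn vapgj zbhr fxq tzpa qpqgz bwrm tkpj mrn ouz asz ocink qcsgm xny
Hunk 6: at line 6 remove [tkpj,mrn] add [xloj,tjut,pkihu] -> 15 lines: wuhn vapgj zbhr fxq tzpa qpqgz bwrm xloj tjut pkihu ouz asz ocink qcsgm xny
Hunk 7: at line 9 remove [ouz,asz,ocink] add [hsq,qejuy,gbwjz] -> 15 lines: wuhn vapgj zbhr fxq tzpa qpqgz bwrm xloj tjut pkihu hsq qejuy gbwjz qcsgm xny
Final line 5: tzpa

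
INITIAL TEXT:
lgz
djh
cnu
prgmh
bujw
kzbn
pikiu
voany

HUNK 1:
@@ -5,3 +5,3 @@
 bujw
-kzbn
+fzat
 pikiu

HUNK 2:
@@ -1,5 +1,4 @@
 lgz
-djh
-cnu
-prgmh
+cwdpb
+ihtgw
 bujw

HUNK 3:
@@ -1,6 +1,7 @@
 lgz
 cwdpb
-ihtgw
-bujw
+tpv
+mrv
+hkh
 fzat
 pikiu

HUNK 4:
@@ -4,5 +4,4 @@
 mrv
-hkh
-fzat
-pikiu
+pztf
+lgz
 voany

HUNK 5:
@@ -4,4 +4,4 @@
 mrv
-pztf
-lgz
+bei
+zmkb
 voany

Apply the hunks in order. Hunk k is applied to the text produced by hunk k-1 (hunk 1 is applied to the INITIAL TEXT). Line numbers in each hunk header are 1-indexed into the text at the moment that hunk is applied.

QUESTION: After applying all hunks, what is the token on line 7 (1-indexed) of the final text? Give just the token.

Hunk 1: at line 5 remove [kzbn] add [fzat] -> 8 lines: lgz djh cnu prgmh bujw fzat pikiu voany
Hunk 2: at line 1 remove [djh,cnu,prgmh] add [cwdpb,ihtgw] -> 7 lines: lgz cwdpb ihtgw bujw fzat pikiu voany
Hunk 3: at line 1 remove [ihtgw,bujw] add [tpv,mrv,hkh] -> 8 lines: lgz cwdpb tpv mrv hkh fzat pikiu voany
Hunk 4: at line 4 remove [hkh,fzat,pikiu] add [pztf,lgz] -> 7 lines: lgz cwdpb tpv mrv pztf lgz voany
Hunk 5: at line 4 remove [pztf,lgz] add [bei,zmkb] -> 7 lines: lgz cwdpb tpv mrv bei zmkb voany
Final line 7: voany

Answer: voany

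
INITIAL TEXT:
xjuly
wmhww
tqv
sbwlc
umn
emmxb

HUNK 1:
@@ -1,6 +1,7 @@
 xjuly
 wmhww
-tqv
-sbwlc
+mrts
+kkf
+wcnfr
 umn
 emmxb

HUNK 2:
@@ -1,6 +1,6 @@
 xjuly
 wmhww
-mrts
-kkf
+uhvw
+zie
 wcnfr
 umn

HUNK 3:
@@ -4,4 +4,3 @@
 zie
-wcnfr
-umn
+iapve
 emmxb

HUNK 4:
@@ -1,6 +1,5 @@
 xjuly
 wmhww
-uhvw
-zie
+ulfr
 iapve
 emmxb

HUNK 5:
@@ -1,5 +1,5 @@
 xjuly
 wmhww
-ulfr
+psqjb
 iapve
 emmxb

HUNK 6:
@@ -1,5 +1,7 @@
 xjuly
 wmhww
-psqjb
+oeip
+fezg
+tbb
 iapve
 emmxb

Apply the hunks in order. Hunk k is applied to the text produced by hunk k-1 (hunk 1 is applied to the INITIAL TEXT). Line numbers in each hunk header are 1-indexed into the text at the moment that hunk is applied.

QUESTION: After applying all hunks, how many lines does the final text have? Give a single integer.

Hunk 1: at line 1 remove [tqv,sbwlc] add [mrts,kkf,wcnfr] -> 7 lines: xjuly wmhww mrts kkf wcnfr umn emmxb
Hunk 2: at line 1 remove [mrts,kkf] add [uhvw,zie] -> 7 lines: xjuly wmhww uhvw zie wcnfr umn emmxb
Hunk 3: at line 4 remove [wcnfr,umn] add [iapve] -> 6 lines: xjuly wmhww uhvw zie iapve emmxb
Hunk 4: at line 1 remove [uhvw,zie] add [ulfr] -> 5 lines: xjuly wmhww ulfr iapve emmxb
Hunk 5: at line 1 remove [ulfr] add [psqjb] -> 5 lines: xjuly wmhww psqjb iapve emmxb
Hunk 6: at line 1 remove [psqjb] add [oeip,fezg,tbb] -> 7 lines: xjuly wmhww oeip fezg tbb iapve emmxb
Final line count: 7

Answer: 7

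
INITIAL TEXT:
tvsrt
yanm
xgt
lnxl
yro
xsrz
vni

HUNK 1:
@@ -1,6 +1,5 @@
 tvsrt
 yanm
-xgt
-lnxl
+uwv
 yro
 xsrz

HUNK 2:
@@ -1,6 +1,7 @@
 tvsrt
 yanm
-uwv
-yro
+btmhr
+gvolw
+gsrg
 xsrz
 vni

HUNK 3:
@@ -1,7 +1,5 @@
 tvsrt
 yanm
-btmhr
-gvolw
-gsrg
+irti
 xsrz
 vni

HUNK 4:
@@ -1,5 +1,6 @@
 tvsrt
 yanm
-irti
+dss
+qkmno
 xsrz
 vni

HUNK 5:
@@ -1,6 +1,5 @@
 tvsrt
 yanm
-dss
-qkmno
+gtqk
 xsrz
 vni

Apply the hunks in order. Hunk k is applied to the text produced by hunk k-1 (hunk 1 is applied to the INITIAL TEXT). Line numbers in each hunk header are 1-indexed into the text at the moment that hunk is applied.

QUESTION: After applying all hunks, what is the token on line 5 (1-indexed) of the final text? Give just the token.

Answer: vni

Derivation:
Hunk 1: at line 1 remove [xgt,lnxl] add [uwv] -> 6 lines: tvsrt yanm uwv yro xsrz vni
Hunk 2: at line 1 remove [uwv,yro] add [btmhr,gvolw,gsrg] -> 7 lines: tvsrt yanm btmhr gvolw gsrg xsrz vni
Hunk 3: at line 1 remove [btmhr,gvolw,gsrg] add [irti] -> 5 lines: tvsrt yanm irti xsrz vni
Hunk 4: at line 1 remove [irti] add [dss,qkmno] -> 6 lines: tvsrt yanm dss qkmno xsrz vni
Hunk 5: at line 1 remove [dss,qkmno] add [gtqk] -> 5 lines: tvsrt yanm gtqk xsrz vni
Final line 5: vni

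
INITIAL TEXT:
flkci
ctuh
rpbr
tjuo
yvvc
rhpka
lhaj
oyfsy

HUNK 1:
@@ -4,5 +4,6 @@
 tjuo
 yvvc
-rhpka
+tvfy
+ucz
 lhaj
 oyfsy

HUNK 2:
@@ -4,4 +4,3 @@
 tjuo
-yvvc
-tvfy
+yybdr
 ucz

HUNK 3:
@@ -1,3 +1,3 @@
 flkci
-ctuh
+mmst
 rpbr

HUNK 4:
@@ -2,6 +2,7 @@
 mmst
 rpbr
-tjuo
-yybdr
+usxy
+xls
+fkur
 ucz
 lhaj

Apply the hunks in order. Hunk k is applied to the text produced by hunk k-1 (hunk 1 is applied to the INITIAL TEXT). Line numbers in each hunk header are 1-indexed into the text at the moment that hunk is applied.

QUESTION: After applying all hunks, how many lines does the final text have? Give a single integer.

Hunk 1: at line 4 remove [rhpka] add [tvfy,ucz] -> 9 lines: flkci ctuh rpbr tjuo yvvc tvfy ucz lhaj oyfsy
Hunk 2: at line 4 remove [yvvc,tvfy] add [yybdr] -> 8 lines: flkci ctuh rpbr tjuo yybdr ucz lhaj oyfsy
Hunk 3: at line 1 remove [ctuh] add [mmst] -> 8 lines: flkci mmst rpbr tjuo yybdr ucz lhaj oyfsy
Hunk 4: at line 2 remove [tjuo,yybdr] add [usxy,xls,fkur] -> 9 lines: flkci mmst rpbr usxy xls fkur ucz lhaj oyfsy
Final line count: 9

Answer: 9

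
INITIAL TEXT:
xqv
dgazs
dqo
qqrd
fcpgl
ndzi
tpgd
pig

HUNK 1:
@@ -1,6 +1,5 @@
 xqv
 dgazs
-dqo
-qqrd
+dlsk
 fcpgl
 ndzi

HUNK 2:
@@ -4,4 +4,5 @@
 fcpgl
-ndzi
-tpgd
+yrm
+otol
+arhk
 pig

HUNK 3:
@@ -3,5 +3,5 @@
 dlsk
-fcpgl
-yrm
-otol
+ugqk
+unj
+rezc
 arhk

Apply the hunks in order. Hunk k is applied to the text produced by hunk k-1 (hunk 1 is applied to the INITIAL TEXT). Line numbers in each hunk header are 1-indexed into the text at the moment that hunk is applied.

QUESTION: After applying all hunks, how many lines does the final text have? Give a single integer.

Hunk 1: at line 1 remove [dqo,qqrd] add [dlsk] -> 7 lines: xqv dgazs dlsk fcpgl ndzi tpgd pig
Hunk 2: at line 4 remove [ndzi,tpgd] add [yrm,otol,arhk] -> 8 lines: xqv dgazs dlsk fcpgl yrm otol arhk pig
Hunk 3: at line 3 remove [fcpgl,yrm,otol] add [ugqk,unj,rezc] -> 8 lines: xqv dgazs dlsk ugqk unj rezc arhk pig
Final line count: 8

Answer: 8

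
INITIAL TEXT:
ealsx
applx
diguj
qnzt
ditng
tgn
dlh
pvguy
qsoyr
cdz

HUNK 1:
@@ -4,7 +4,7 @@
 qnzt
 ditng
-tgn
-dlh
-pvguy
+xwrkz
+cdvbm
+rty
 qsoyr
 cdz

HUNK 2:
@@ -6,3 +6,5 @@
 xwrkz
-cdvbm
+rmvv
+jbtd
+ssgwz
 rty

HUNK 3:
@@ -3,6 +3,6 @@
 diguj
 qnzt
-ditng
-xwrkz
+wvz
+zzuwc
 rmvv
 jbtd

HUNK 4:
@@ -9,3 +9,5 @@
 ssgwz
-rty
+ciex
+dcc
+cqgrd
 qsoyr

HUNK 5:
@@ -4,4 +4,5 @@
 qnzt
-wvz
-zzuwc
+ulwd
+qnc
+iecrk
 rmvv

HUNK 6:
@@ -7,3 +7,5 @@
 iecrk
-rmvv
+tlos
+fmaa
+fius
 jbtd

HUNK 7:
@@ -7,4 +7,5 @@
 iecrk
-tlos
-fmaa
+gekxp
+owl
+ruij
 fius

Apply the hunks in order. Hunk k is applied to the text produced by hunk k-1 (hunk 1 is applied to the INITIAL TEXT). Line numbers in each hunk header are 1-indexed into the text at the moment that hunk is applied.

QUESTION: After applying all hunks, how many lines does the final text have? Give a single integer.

Hunk 1: at line 4 remove [tgn,dlh,pvguy] add [xwrkz,cdvbm,rty] -> 10 lines: ealsx applx diguj qnzt ditng xwrkz cdvbm rty qsoyr cdz
Hunk 2: at line 6 remove [cdvbm] add [rmvv,jbtd,ssgwz] -> 12 lines: ealsx applx diguj qnzt ditng xwrkz rmvv jbtd ssgwz rty qsoyr cdz
Hunk 3: at line 3 remove [ditng,xwrkz] add [wvz,zzuwc] -> 12 lines: ealsx applx diguj qnzt wvz zzuwc rmvv jbtd ssgwz rty qsoyr cdz
Hunk 4: at line 9 remove [rty] add [ciex,dcc,cqgrd] -> 14 lines: ealsx applx diguj qnzt wvz zzuwc rmvv jbtd ssgwz ciex dcc cqgrd qsoyr cdz
Hunk 5: at line 4 remove [wvz,zzuwc] add [ulwd,qnc,iecrk] -> 15 lines: ealsx applx diguj qnzt ulwd qnc iecrk rmvv jbtd ssgwz ciex dcc cqgrd qsoyr cdz
Hunk 6: at line 7 remove [rmvv] add [tlos,fmaa,fius] -> 17 lines: ealsx applx diguj qnzt ulwd qnc iecrk tlos fmaa fius jbtd ssgwz ciex dcc cqgrd qsoyr cdz
Hunk 7: at line 7 remove [tlos,fmaa] add [gekxp,owl,ruij] -> 18 lines: ealsx applx diguj qnzt ulwd qnc iecrk gekxp owl ruij fius jbtd ssgwz ciex dcc cqgrd qsoyr cdz
Final line count: 18

Answer: 18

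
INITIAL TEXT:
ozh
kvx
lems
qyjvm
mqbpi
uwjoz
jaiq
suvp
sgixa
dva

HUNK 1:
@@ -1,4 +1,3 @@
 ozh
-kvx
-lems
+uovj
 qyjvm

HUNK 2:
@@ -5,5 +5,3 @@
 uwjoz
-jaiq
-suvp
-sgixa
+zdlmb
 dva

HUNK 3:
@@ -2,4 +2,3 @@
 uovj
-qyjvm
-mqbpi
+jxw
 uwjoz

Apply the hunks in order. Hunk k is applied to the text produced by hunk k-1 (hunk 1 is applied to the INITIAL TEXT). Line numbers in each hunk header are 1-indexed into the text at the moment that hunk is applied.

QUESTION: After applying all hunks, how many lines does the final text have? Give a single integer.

Answer: 6

Derivation:
Hunk 1: at line 1 remove [kvx,lems] add [uovj] -> 9 lines: ozh uovj qyjvm mqbpi uwjoz jaiq suvp sgixa dva
Hunk 2: at line 5 remove [jaiq,suvp,sgixa] add [zdlmb] -> 7 lines: ozh uovj qyjvm mqbpi uwjoz zdlmb dva
Hunk 3: at line 2 remove [qyjvm,mqbpi] add [jxw] -> 6 lines: ozh uovj jxw uwjoz zdlmb dva
Final line count: 6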